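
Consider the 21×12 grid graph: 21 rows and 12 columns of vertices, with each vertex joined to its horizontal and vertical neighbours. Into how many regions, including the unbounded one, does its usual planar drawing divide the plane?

221

The grid has V = 21·12 = 252 vertices and E = 21·11 + 12·20 = 471 edges.
F = 2 − V + E = 2 − 252 + 471 = 221.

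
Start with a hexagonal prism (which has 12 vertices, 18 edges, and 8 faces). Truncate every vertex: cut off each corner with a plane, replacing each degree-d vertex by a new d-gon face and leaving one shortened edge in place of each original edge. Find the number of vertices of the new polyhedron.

Truncation replaces each original edge-end by a new vertex, so V′ = 2E = 36.
Each original edge survives, and each old vertex of degree d contributes d new edges; summing degrees gives Σd = 2E, so E′ = E + 2E = 3E = 54.
Each original face survives and each original vertex becomes one new face: F′ = F + V = 20.

36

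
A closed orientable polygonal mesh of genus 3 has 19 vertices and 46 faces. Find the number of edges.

69

For a closed orientable surface of genus 3, χ = 2 − 2·3 = -4.
E = V + F − (-4) = 19 + 46 − (-4) = 69.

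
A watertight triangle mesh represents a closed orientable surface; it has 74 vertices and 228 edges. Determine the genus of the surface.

2

Every face is a triangle and each edge borders two faces, so 3F = 2·228, giving F = 152.
χ = V − E + F = 74 − 228 + 152 = -2.
For a closed orientable surface χ = 2 − 2g, so g = (2 − (-2))/2 = 2.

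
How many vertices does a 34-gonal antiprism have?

An antiprism on an n-gon has two n-gon caps and 2n triangles: V = 2·34 = 68, E = 4·34 = 136, F = 2·34 + 2 = 70.

68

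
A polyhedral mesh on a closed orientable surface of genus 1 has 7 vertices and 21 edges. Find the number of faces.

For a closed orientable surface of genus 1, χ = 2 − 2·1 = 0.
F = 0 − V + E = 0 − 7 + 21 = 14.

14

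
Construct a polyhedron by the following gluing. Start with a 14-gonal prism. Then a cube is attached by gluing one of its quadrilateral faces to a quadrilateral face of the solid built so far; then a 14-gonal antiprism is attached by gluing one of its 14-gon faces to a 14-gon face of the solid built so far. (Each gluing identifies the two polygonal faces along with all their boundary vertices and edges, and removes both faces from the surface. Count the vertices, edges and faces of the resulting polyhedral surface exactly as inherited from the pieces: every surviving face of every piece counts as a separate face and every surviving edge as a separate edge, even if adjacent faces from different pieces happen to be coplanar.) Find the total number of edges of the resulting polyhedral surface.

A 14-gonal prism: V=28, E=42, F=16.
Attach a cube (V=8, E=12, F=6) along a 4-gon: merge 4 vertices and 4 edges, delete both glued faces → V=32, E=50, F=20.
Attach a 14-gonal antiprism (V=28, E=56, F=30) along a 14-gon: merge 14 vertices and 14 edges, delete both glued faces → V=46, E=92, F=48.
Check: V − E + F = 46 − 92 + 48 = 2.

92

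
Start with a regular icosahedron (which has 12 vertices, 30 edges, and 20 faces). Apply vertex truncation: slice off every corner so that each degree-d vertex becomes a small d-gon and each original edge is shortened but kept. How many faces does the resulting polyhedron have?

Truncation replaces each original edge-end by a new vertex, so V′ = 2E = 60.
Each original edge survives, and each old vertex of degree d contributes d new edges; summing degrees gives Σd = 2E, so E′ = E + 2E = 3E = 90.
Each original face survives and each original vertex becomes one new face: F′ = F + V = 32.

32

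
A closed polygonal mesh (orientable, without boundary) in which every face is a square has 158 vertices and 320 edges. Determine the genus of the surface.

2

Every face is a square and each edge borders two faces, so 4F = 2·320, giving F = 160.
χ = V − E + F = 158 − 320 + 160 = -2.
For a closed orientable surface χ = 2 − 2g, so g = (2 − (-2))/2 = 2.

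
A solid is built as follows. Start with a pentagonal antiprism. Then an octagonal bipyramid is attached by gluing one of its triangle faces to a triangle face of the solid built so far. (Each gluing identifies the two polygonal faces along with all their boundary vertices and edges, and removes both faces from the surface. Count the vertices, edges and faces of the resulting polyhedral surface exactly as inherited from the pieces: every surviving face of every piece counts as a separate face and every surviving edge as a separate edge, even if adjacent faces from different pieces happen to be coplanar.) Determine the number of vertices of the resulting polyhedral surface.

A pentagonal antiprism: V=10, E=20, F=12.
Attach an octagonal bipyramid (V=10, E=24, F=16) along a 3-gon: merge 3 vertices and 3 edges, delete both glued faces → V=17, E=41, F=26.
Check: V − E + F = 17 − 41 + 26 = 2.

17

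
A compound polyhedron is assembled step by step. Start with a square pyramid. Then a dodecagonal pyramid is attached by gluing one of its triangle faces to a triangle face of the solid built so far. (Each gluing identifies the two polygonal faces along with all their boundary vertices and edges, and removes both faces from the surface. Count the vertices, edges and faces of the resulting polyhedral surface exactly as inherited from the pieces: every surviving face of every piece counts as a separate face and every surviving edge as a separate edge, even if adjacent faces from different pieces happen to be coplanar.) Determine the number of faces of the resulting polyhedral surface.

A square pyramid: V=5, E=8, F=5.
Attach a dodecagonal pyramid (V=13, E=24, F=13) along a 3-gon: merge 3 vertices and 3 edges, delete both glued faces → V=15, E=29, F=16.
Check: V − E + F = 15 − 29 + 16 = 2.

16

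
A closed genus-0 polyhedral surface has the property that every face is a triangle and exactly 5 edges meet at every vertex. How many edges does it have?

Each face has 3 edges and each edge borders two faces, so 2E = 3F.
Each vertex has degree 5, so 5V = 2E and hence V = 3F/5.
Euler: V − E + F = 2 ⇒ (3F/5) − (3F/2) + F = 2.
Multiply by 10: (6 − 15 + 10)F = 20, i.e. 1F = 20.
So F = 20, E = 3·20/2 = 30, V = 3·20/5 = 12.

30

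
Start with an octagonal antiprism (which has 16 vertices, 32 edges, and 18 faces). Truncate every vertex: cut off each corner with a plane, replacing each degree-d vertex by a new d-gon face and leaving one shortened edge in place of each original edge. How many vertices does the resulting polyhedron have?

64

Truncation replaces each original edge-end by a new vertex, so V′ = 2E = 64.
Each original edge survives, and each old vertex of degree d contributes d new edges; summing degrees gives Σd = 2E, so E′ = E + 2E = 3E = 96.
Each original face survives and each original vertex becomes one new face: F′ = F + V = 34.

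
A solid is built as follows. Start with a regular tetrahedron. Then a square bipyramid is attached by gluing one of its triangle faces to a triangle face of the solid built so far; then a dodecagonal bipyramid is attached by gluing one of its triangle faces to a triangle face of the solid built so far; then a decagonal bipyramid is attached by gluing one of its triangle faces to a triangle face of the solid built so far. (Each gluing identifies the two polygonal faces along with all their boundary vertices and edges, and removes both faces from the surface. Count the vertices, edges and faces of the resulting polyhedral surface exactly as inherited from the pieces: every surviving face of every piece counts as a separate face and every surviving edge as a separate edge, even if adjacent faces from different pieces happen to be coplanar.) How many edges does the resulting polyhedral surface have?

75

A regular tetrahedron: V=4, E=6, F=4.
Attach a square bipyramid (V=6, E=12, F=8) along a 3-gon: merge 3 vertices and 3 edges, delete both glued faces → V=7, E=15, F=10.
Attach a dodecagonal bipyramid (V=14, E=36, F=24) along a 3-gon: merge 3 vertices and 3 edges, delete both glued faces → V=18, E=48, F=32.
Attach a decagonal bipyramid (V=12, E=30, F=20) along a 3-gon: merge 3 vertices and 3 edges, delete both glued faces → V=27, E=75, F=50.
Check: V − E + F = 27 − 75 + 50 = 2.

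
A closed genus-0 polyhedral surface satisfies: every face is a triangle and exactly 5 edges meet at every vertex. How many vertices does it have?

Each face has 3 edges and each edge borders two faces, so 2E = 3F.
Each vertex has degree 5, so 5V = 2E and hence V = 3F/5.
Euler: V − E + F = 2 ⇒ (3F/5) − (3F/2) + F = 2.
Multiply by 10: (6 − 15 + 10)F = 20, i.e. 1F = 20.
So F = 20, E = 3·20/2 = 30, V = 3·20/5 = 12.

12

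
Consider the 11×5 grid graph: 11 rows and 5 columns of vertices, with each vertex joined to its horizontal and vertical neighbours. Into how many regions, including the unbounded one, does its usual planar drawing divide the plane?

41

The grid has V = 11·5 = 55 vertices and E = 11·4 + 5·10 = 94 edges.
F = 2 − V + E = 2 − 55 + 94 = 41.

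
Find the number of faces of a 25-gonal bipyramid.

50

A bipyramid over an n-gon has 2n triangular faces and n + 2 vertices: V = 25 + 2 = 27, E = 3·25 = 75, F = 2·25 = 50.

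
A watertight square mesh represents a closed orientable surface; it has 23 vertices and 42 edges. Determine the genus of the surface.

0

Every face is a square and each edge borders two faces, so 4F = 2·42, giving F = 21.
χ = V − E + F = 23 − 42 + 21 = 2.
For a closed orientable surface χ = 2 − 2g, so g = (2 − (2))/2 = 0.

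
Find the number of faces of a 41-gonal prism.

A prism on an n-gon has two n-gon bases and n rectangular sides: V = 2·41 = 82, E = 3·41 = 123, F = 41 + 2 = 43.

43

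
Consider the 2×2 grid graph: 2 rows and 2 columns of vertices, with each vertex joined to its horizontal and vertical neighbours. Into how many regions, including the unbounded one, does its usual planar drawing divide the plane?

2

The grid has V = 2·2 = 4 vertices and E = 2·1 + 2·1 = 4 edges.
F = 2 − V + E = 2 − 4 + 4 = 2.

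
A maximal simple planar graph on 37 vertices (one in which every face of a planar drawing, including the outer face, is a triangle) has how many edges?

105

In a plane triangulation 3F = 2E and V − E + F = 2, so E = 3V − 6 = 3·37 − 6 = 105.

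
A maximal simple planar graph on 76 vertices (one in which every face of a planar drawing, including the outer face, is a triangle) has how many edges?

In a plane triangulation 3F = 2E and V − E + F = 2, so E = 3V − 6 = 3·76 − 6 = 222.

222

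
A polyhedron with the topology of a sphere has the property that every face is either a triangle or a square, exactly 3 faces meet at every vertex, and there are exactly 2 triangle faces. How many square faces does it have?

3

Let x be the number of squares; then F = 2 + x.
Edge–face incidences: 2E = 3·2 + 4·x = 6 + 4x.
Every vertex has degree 3, so 3V = 2E.
Euler: V − E + F = 2 ⇒ (2E)/3 − E + (2 + x) = 2.
Multiply by 6: 2·(2E) − 3·(2E) + 6·(2 + x) = 12, i.e. 12 + 6x − (6 + 4x) = 12.
Collecting terms: 2x + 6 = 12, so 2x = 6, so x = 3.
Then 2E = 6 + 4·3 = 18, so E = 9, V = 2E/3 = 6, F = 2 + 3 = 5.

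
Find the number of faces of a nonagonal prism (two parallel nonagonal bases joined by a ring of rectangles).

A prism on an n-gon has two n-gon bases and n rectangular sides: V = 2·9 = 18, E = 3·9 = 27, F = 9 + 2 = 11.
Check: V − E + F = 18 − 27 + 11 = 2.

11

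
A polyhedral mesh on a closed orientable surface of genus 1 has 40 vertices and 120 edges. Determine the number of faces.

80

For a closed orientable surface of genus 1, χ = 2 − 2·1 = 0.
F = 0 − V + E = 0 − 40 + 120 = 80.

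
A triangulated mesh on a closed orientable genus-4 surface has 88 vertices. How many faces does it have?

χ = 2 − 2·4 = -6, and every face is a triangle so 3F = 2E.
V − E + F = -6 with E = 3F/2 gives 88 − (3/2 − 1)·F = -6, so F = 188 and E = 282.

188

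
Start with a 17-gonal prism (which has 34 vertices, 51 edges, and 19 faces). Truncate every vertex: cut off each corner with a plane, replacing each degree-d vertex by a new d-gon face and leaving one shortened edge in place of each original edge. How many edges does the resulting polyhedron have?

Truncation replaces each original edge-end by a new vertex, so V′ = 2E = 102.
Each original edge survives, and each old vertex of degree d contributes d new edges; summing degrees gives Σd = 2E, so E′ = E + 2E = 3E = 153.
Each original face survives and each original vertex becomes one new face: F′ = F + V = 53.

153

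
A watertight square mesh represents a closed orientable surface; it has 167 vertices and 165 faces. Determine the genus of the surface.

0

Every face is a square, so 2E = 4·165 = 660, giving E = 330.
χ = V − E + F = 167 − 330 + 165 = 2.
For a closed orientable surface χ = 2 − 2g, so g = (2 − (2))/2 = 0.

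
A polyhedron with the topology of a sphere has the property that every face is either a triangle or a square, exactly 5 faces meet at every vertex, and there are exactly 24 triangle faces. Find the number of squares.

Let x be the number of squares; then F = 24 + x.
Edge–face incidences: 2E = 3·24 + 4·x = 72 + 4x.
Every vertex has degree 5, so 5V = 2E.
Euler: V − E + F = 2 ⇒ (2E)/5 − E + (24 + x) = 2.
Multiply by 10: 2·(2E) − 5·(2E) + 10·(24 + x) = 20, i.e. 240 + 10x − 3·(72 + 4x) = 20.
Collecting terms: −2x + 24 = 20, so −2x = −4, so x = 2.
Then 2E = 72 + 4·2 = 80, so E = 40, V = 2E/5 = 16, F = 24 + 2 = 26.

2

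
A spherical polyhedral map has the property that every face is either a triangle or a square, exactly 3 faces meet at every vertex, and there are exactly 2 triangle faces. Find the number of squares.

Let x be the number of squares; then F = 2 + x.
Edge–face incidences: 2E = 3·2 + 4·x = 6 + 4x.
Every vertex has degree 3, so 3V = 2E.
Euler: V − E + F = 2 ⇒ (2E)/3 − E + (2 + x) = 2.
Multiply by 6: 2·(2E) − 3·(2E) + 6·(2 + x) = 12, i.e. 12 + 6x − (6 + 4x) = 12.
Collecting terms: 2x + 6 = 12, so 2x = 6, so x = 3.
Then 2E = 6 + 4·3 = 18, so E = 9, V = 2E/3 = 6, F = 2 + 3 = 5.

3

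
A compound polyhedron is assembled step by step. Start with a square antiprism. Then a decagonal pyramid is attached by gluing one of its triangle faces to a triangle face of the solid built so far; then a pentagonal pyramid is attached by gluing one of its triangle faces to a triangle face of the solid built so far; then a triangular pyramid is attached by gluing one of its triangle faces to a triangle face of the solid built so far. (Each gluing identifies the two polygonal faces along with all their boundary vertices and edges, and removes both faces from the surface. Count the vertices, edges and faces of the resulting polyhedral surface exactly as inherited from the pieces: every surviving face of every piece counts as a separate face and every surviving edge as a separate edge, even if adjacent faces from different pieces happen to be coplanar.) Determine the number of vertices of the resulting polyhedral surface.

20

A square antiprism: V=8, E=16, F=10.
Attach a decagonal pyramid (V=11, E=20, F=11) along a 3-gon: merge 3 vertices and 3 edges, delete both glued faces → V=16, E=33, F=19.
Attach a pentagonal pyramid (V=6, E=10, F=6) along a 3-gon: merge 3 vertices and 3 edges, delete both glued faces → V=19, E=40, F=23.
Attach a triangular pyramid (V=4, E=6, F=4) along a 3-gon: merge 3 vertices and 3 edges, delete both glued faces → V=20, E=43, F=25.
Check: V − E + F = 20 − 43 + 25 = 2.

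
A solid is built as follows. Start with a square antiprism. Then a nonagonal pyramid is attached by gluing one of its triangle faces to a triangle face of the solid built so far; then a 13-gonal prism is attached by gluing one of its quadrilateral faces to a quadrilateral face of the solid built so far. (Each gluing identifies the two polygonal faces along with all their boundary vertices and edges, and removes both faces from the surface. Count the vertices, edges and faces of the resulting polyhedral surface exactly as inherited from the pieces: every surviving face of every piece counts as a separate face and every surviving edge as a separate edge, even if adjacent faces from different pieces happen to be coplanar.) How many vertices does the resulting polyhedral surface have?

A square antiprism: V=8, E=16, F=10.
Attach a nonagonal pyramid (V=10, E=18, F=10) along a 3-gon: merge 3 vertices and 3 edges, delete both glued faces → V=15, E=31, F=18.
Attach a 13-gonal prism (V=26, E=39, F=15) along a 4-gon: merge 4 vertices and 4 edges, delete both glued faces → V=37, E=66, F=31.
Check: V − E + F = 37 − 66 + 31 = 2.

37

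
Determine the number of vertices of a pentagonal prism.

10

A prism on an n-gon has two n-gon bases and n rectangular sides: V = 2·5 = 10, E = 3·5 = 15, F = 5 + 2 = 7.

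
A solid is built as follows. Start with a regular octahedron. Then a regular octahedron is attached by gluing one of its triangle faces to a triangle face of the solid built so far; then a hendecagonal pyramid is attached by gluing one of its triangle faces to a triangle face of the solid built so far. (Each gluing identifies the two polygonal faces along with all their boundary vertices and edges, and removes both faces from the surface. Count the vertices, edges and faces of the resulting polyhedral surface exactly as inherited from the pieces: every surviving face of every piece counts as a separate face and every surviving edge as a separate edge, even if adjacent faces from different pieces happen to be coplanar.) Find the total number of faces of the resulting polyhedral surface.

24

A regular octahedron: V=6, E=12, F=8.
Attach a regular octahedron (V=6, E=12, F=8) along a 3-gon: merge 3 vertices and 3 edges, delete both glued faces → V=9, E=21, F=14.
Attach a hendecagonal pyramid (V=12, E=22, F=12) along a 3-gon: merge 3 vertices and 3 edges, delete both glued faces → V=18, E=40, F=24.
Check: V − E + F = 18 − 40 + 24 = 2.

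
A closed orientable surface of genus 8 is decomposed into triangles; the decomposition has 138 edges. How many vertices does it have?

χ = 2 − 2·8 = -14, and every face is a triangle so 3F = 2E.
F = 2E/3 = 92. Then V = -14 + E − F = -14 + 138 − 92 = 32.

32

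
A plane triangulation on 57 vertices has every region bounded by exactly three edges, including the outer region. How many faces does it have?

110

In a plane triangulation 3F = 2E and V − E + F = 2, so F = 2V − 4 = 2·57 − 4 = 110.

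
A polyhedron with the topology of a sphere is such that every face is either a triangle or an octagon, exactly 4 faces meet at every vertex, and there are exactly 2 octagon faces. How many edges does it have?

32

Let x be the number of triangles; then F = 2 + x.
Edge–face incidences: 2E = 8·2 + 3·x = 16 + 3x.
Every vertex has degree 4, so 4V = 2E.
Euler: V − E + F = 2 ⇒ (2E)/4 − E + (2 + x) = 2.
Multiply by 8: 2·(2E) − 4·(2E) + 8·(2 + x) = 16, i.e. 16 + 8x − 2·(16 + 3x) = 16.
Collecting terms: 2x − 16 = 16, so 2x = 32, so x = 16.
Then 2E = 16 + 3·16 = 64, so E = 32, V = 2E/4 = 16, F = 2 + 16 = 18.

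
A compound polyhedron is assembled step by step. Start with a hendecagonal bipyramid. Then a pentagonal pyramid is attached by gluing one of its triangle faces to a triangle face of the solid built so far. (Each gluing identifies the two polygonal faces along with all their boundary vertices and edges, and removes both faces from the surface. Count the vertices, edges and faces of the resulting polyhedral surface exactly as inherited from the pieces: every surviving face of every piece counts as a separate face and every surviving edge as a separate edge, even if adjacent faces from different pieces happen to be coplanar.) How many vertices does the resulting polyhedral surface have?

A hendecagonal bipyramid: V=13, E=33, F=22.
Attach a pentagonal pyramid (V=6, E=10, F=6) along a 3-gon: merge 3 vertices and 3 edges, delete both glued faces → V=16, E=40, F=26.
Check: V − E + F = 16 − 40 + 26 = 2.

16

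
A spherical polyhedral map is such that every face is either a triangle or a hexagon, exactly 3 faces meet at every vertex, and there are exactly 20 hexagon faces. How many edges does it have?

Let x be the number of triangles; then F = 20 + x.
Edge–face incidences: 2E = 6·20 + 3·x = 120 + 3x.
Every vertex has degree 3, so 3V = 2E.
Euler: V − E + F = 2 ⇒ (2E)/3 − E + (20 + x) = 2.
Multiply by 6: 2·(2E) − 3·(2E) + 6·(20 + x) = 12, i.e. 120 + 6x − (120 + 3x) = 12.
Collecting terms: 3x = 12, so x = 4.
Then 2E = 120 + 3·4 = 132, so E = 66, V = 2E/3 = 44, F = 20 + 4 = 24.

66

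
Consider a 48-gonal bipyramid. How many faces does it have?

A bipyramid over an n-gon has 2n triangular faces and n + 2 vertices: V = 48 + 2 = 50, E = 3·48 = 144, F = 2·48 = 96.

96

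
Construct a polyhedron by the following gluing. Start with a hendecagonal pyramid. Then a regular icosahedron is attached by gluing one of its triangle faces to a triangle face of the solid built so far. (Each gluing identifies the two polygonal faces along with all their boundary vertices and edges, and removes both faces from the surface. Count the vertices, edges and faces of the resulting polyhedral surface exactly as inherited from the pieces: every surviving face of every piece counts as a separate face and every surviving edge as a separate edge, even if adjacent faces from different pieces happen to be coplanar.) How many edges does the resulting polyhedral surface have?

A hendecagonal pyramid: V=12, E=22, F=12.
Attach a regular icosahedron (V=12, E=30, F=20) along a 3-gon: merge 3 vertices and 3 edges, delete both glued faces → V=21, E=49, F=30.
Check: V − E + F = 21 − 49 + 30 = 2.

49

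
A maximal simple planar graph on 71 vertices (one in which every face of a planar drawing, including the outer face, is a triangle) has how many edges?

In a plane triangulation 3F = 2E and V − E + F = 2, so E = 3V − 6 = 3·71 − 6 = 207.

207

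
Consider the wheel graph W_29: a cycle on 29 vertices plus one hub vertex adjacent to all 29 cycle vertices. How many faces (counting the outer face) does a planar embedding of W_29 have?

30

W_29 has V = 29 + 1 = 30 vertices and E = 2·29 = 58 edges.
By Euler's formula F = 2 − V + E = 2 − 30 + 58 = 30.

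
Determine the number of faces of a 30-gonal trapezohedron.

60

The n-trapezohedron (dual of the n-antiprism) has V = 2·30 + 2 = 62, E = 4·30 = 120, F = 2·30 = 60.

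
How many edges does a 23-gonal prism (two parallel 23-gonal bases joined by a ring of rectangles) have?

69

A prism on an n-gon has two n-gon bases and n rectangular sides: V = 2·23 = 46, E = 3·23 = 69, F = 23 + 2 = 25.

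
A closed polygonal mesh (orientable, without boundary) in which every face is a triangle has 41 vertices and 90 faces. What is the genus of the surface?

Every face is a triangle, so 2E = 3·90 = 270, giving E = 135.
χ = V − E + F = 41 − 135 + 90 = -4.
For a closed orientable surface χ = 2 − 2g, so g = (2 − (-4))/2 = 3.

3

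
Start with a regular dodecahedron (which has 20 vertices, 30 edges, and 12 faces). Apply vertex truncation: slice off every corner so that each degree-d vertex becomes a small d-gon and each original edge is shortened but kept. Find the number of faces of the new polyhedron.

Truncation replaces each original edge-end by a new vertex, so V′ = 2E = 60.
Each original edge survives, and each old vertex of degree d contributes d new edges; summing degrees gives Σd = 2E, so E′ = E + 2E = 3E = 90.
Each original face survives and each original vertex becomes one new face: F′ = F + V = 32.

32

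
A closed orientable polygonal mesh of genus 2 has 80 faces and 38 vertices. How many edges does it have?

120

For a closed orientable surface of genus 2, χ = 2 − 2·2 = -2.
E = V + F − (-2) = 38 + 80 − (-2) = 120.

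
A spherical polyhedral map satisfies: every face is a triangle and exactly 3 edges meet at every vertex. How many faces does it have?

Each face has 3 edges and each edge borders two faces, so 2E = 3F.
Each vertex has degree 3, so 3V = 2E and hence V = 3F/3.
Euler: V − E + F = 2 ⇒ (3F/3) − (3F/2) + F = 2.
Multiply by 6: (6 − 9 + 6)F = 12, i.e. 3F = 12.
So F = 4, E = 3·4/2 = 6, V = 3·4/3 = 4.

4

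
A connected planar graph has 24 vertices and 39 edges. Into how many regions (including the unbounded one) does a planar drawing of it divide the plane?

Euler's formula for a connected plane graph: V − E + F = 2, so F = 2 − 24 + 39 = 17.

17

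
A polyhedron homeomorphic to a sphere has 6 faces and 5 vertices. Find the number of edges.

Here V − E + F = 2.
E = V + F − (2) = 5 + 6 − (2) = 9.

9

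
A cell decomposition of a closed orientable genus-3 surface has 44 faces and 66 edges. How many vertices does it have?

18

For a closed orientable surface of genus 3, χ = 2 − 2·3 = -4.
V = -4 + E − F = -4 + 66 − 44 = 18.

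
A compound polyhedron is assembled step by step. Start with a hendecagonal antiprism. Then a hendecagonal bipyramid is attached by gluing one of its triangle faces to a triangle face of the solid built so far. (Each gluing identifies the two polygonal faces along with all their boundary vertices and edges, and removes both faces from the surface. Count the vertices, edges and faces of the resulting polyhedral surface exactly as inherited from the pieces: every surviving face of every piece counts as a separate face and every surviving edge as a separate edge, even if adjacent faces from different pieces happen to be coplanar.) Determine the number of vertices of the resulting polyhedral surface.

32

A hendecagonal antiprism: V=22, E=44, F=24.
Attach a hendecagonal bipyramid (V=13, E=33, F=22) along a 3-gon: merge 3 vertices and 3 edges, delete both glued faces → V=32, E=74, F=44.
Check: V − E + F = 32 − 74 + 44 = 2.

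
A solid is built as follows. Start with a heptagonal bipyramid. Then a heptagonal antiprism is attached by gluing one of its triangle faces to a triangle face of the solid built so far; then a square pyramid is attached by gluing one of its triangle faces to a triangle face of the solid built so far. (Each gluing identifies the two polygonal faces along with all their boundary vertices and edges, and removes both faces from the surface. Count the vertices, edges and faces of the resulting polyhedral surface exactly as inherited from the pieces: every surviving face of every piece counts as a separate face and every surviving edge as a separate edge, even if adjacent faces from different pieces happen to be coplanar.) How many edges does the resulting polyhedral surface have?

51

A heptagonal bipyramid: V=9, E=21, F=14.
Attach a heptagonal antiprism (V=14, E=28, F=16) along a 3-gon: merge 3 vertices and 3 edges, delete both glued faces → V=20, E=46, F=28.
Attach a square pyramid (V=5, E=8, F=5) along a 3-gon: merge 3 vertices and 3 edges, delete both glued faces → V=22, E=51, F=31.
Check: V − E + F = 22 − 51 + 31 = 2.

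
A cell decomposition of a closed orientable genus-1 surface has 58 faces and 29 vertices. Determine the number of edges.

87

For a closed orientable surface of genus 1, χ = 2 − 2·1 = 0.
E = V + F − (0) = 29 + 58 − (0) = 87.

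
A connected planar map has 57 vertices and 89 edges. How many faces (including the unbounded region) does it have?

Euler's formula for a connected plane graph: V − E + F = 2, so F = 2 − 57 + 89 = 34.

34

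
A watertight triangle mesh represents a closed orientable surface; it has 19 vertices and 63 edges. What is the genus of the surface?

Every face is a triangle and each edge borders two faces, so 3F = 2·63, giving F = 42.
χ = V − E + F = 19 − 63 + 42 = -2.
For a closed orientable surface χ = 2 − 2g, so g = (2 − (-2))/2 = 2.

2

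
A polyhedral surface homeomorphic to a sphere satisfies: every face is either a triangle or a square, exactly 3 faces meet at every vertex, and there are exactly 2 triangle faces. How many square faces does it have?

Let x be the number of squares; then F = 2 + x.
Edge–face incidences: 2E = 3·2 + 4·x = 6 + 4x.
Every vertex has degree 3, so 3V = 2E.
Euler: V − E + F = 2 ⇒ (2E)/3 − E + (2 + x) = 2.
Multiply by 6: 2·(2E) − 3·(2E) + 6·(2 + x) = 12, i.e. 12 + 6x − (6 + 4x) = 12.
Collecting terms: 2x + 6 = 12, so 2x = 6, so x = 3.
Then 2E = 6 + 4·3 = 18, so E = 9, V = 2E/3 = 6, F = 2 + 3 = 5.

3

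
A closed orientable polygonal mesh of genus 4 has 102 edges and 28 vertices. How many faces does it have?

68

For a closed orientable surface of genus 4, χ = 2 − 2·4 = -6.
F = -6 − V + E = -6 − 28 + 102 = 68.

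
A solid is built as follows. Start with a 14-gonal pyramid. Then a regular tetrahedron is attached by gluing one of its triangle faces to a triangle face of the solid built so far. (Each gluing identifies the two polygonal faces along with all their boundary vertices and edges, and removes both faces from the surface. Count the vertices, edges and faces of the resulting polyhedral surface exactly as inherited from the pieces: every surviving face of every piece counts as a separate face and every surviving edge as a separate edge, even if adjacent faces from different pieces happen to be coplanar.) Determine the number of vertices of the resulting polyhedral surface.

A 14-gonal pyramid: V=15, E=28, F=15.
Attach a regular tetrahedron (V=4, E=6, F=4) along a 3-gon: merge 3 vertices and 3 edges, delete both glued faces → V=16, E=31, F=17.
Check: V − E + F = 16 − 31 + 17 = 2.

16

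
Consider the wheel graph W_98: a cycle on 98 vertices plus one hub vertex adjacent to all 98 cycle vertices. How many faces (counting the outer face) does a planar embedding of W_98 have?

99

W_98 has V = 98 + 1 = 99 vertices and E = 2·98 = 196 edges.
By Euler's formula F = 2 − V + E = 2 − 99 + 196 = 99.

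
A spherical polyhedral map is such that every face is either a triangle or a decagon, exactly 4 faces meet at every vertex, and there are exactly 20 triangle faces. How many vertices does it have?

Let x be the number of decagons; then F = 20 + x.
Edge–face incidences: 2E = 3·20 + 10·x = 60 + 10x.
Every vertex has degree 4, so 4V = 2E.
Euler: V − E + F = 2 ⇒ (2E)/4 − E + (20 + x) = 2.
Multiply by 8: 2·(2E) − 4·(2E) + 8·(20 + x) = 16, i.e. 160 + 8x − 2·(60 + 10x) = 16.
Collecting terms: −12x + 40 = 16, so −12x = −24, so x = 2.
Then 2E = 60 + 10·2 = 80, so E = 40, V = 2E/4 = 20, F = 20 + 2 = 22.

20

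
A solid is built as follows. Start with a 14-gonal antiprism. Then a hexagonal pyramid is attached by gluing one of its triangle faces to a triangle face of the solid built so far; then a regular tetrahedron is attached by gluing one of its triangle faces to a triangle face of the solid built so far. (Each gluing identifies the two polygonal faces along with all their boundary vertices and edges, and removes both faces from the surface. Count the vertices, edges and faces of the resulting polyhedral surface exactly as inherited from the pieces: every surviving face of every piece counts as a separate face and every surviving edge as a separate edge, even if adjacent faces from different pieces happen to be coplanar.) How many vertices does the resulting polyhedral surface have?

A 14-gonal antiprism: V=28, E=56, F=30.
Attach a hexagonal pyramid (V=7, E=12, F=7) along a 3-gon: merge 3 vertices and 3 edges, delete both glued faces → V=32, E=65, F=35.
Attach a regular tetrahedron (V=4, E=6, F=4) along a 3-gon: merge 3 vertices and 3 edges, delete both glued faces → V=33, E=68, F=37.
Check: V − E + F = 33 − 68 + 37 = 2.

33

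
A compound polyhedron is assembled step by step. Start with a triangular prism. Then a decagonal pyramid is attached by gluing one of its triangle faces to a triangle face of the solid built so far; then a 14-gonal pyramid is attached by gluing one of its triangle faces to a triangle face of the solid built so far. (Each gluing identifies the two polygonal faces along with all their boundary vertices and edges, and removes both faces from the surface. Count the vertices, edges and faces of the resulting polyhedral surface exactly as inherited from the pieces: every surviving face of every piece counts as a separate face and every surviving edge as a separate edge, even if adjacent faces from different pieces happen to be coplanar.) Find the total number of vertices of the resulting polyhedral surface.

A triangular prism: V=6, E=9, F=5.
Attach a decagonal pyramid (V=11, E=20, F=11) along a 3-gon: merge 3 vertices and 3 edges, delete both glued faces → V=14, E=26, F=14.
Attach a 14-gonal pyramid (V=15, E=28, F=15) along a 3-gon: merge 3 vertices and 3 edges, delete both glued faces → V=26, E=51, F=27.
Check: V − E + F = 26 − 51 + 27 = 2.

26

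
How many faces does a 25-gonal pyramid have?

A pyramid on an n-gon base has one n-gon and n triangles: V = 25 + 1 = 26, E = 2·25 = 50, F = 25 + 1 = 26.

26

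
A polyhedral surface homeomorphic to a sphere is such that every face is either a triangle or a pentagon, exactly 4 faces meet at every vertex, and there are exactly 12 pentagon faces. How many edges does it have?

60

Let x be the number of triangles; then F = 12 + x.
Edge–face incidences: 2E = 5·12 + 3·x = 60 + 3x.
Every vertex has degree 4, so 4V = 2E.
Euler: V − E + F = 2 ⇒ (2E)/4 − E + (12 + x) = 2.
Multiply by 8: 2·(2E) − 4·(2E) + 8·(12 + x) = 16, i.e. 96 + 8x − 2·(60 + 3x) = 16.
Collecting terms: 2x − 24 = 16, so 2x = 40, so x = 20.
Then 2E = 60 + 3·20 = 120, so E = 60, V = 2E/4 = 30, F = 12 + 20 = 32.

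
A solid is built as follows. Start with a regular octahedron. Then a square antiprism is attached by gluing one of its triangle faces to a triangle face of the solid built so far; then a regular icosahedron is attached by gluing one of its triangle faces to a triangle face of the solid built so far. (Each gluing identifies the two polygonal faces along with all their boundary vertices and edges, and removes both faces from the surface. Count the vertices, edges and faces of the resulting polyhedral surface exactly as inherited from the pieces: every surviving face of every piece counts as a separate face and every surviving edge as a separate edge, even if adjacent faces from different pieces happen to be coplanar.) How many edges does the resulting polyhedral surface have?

52

A regular octahedron: V=6, E=12, F=8.
Attach a square antiprism (V=8, E=16, F=10) along a 3-gon: merge 3 vertices and 3 edges, delete both glued faces → V=11, E=25, F=16.
Attach a regular icosahedron (V=12, E=30, F=20) along a 3-gon: merge 3 vertices and 3 edges, delete both glued faces → V=20, E=52, F=34.
Check: V − E + F = 20 − 52 + 34 = 2.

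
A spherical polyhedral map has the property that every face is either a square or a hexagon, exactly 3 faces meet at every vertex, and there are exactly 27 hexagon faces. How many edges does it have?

Let x be the number of squares; then F = 27 + x.
Edge–face incidences: 2E = 6·27 + 4·x = 162 + 4x.
Every vertex has degree 3, so 3V = 2E.
Euler: V − E + F = 2 ⇒ (2E)/3 − E + (27 + x) = 2.
Multiply by 6: 2·(2E) − 3·(2E) + 6·(27 + x) = 12, i.e. 162 + 6x − (162 + 4x) = 12.
Collecting terms: 2x = 12, so x = 6.
Then 2E = 162 + 4·6 = 186, so E = 93, V = 2E/3 = 62, F = 27 + 6 = 33.

93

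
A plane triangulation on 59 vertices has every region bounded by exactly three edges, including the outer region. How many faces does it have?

In a plane triangulation 3F = 2E and V − E + F = 2, so F = 2V − 4 = 2·59 − 4 = 114.

114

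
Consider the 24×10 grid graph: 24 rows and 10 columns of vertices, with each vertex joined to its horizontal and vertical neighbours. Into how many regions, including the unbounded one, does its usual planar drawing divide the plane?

208

The grid has V = 24·10 = 240 vertices and E = 24·9 + 10·23 = 446 edges.
F = 2 − V + E = 2 − 240 + 446 = 208.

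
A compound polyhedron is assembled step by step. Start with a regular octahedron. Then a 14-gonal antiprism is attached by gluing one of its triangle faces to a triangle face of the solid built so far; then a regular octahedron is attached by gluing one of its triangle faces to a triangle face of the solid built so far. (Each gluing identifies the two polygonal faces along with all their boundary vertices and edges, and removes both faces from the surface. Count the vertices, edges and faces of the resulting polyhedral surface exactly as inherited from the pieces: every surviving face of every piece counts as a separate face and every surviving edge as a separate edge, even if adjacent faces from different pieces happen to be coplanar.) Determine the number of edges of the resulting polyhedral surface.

74

A regular octahedron: V=6, E=12, F=8.
Attach a 14-gonal antiprism (V=28, E=56, F=30) along a 3-gon: merge 3 vertices and 3 edges, delete both glued faces → V=31, E=65, F=36.
Attach a regular octahedron (V=6, E=12, F=8) along a 3-gon: merge 3 vertices and 3 edges, delete both glued faces → V=34, E=74, F=42.
Check: V − E + F = 34 − 74 + 42 = 2.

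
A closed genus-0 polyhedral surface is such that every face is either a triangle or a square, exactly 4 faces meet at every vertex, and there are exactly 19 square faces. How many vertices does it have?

25

Let x be the number of triangles; then F = 19 + x.
Edge–face incidences: 2E = 4·19 + 3·x = 76 + 3x.
Every vertex has degree 4, so 4V = 2E.
Euler: V − E + F = 2 ⇒ (2E)/4 − E + (19 + x) = 2.
Multiply by 8: 2·(2E) − 4·(2E) + 8·(19 + x) = 16, i.e. 152 + 8x − 2·(76 + 3x) = 16.
Collecting terms: 2x = 16, so x = 8.
Then 2E = 76 + 3·8 = 100, so E = 50, V = 2E/4 = 25, F = 19 + 8 = 27.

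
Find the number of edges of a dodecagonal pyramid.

24

A pyramid on an n-gon base has one n-gon and n triangles: V = 12 + 1 = 13, E = 2·12 = 24, F = 12 + 1 = 13.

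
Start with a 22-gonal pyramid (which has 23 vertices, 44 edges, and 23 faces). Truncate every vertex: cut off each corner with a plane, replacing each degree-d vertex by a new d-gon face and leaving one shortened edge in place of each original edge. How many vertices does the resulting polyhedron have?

Truncation replaces each original edge-end by a new vertex, so V′ = 2E = 88.
Each original edge survives, and each old vertex of degree d contributes d new edges; summing degrees gives Σd = 2E, so E′ = E + 2E = 3E = 132.
Each original face survives and each original vertex becomes one new face: F′ = F + V = 46.

88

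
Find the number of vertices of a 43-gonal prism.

A prism on an n-gon has two n-gon bases and n rectangular sides: V = 2·43 = 86, E = 3·43 = 129, F = 43 + 2 = 45.
Check: V − E + F = 86 − 129 + 45 = 2.

86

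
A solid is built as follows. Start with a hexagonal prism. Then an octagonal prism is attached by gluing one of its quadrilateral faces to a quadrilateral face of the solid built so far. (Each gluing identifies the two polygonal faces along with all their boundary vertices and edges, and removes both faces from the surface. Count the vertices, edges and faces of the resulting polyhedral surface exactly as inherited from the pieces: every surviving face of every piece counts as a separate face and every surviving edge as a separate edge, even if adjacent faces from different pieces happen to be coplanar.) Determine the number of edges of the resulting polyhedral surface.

A hexagonal prism: V=12, E=18, F=8.
Attach an octagonal prism (V=16, E=24, F=10) along a 4-gon: merge 4 vertices and 4 edges, delete both glued faces → V=24, E=38, F=16.
Check: V − E + F = 24 − 38 + 16 = 2.

38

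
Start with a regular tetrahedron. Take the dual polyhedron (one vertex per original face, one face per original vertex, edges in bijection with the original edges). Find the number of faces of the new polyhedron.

The base solid has V = 4, E = 6, F = 4.
The dual swaps V and F and preserves E: V′ = F = 4, E′ = E = 6, F′ = V = 4.

4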